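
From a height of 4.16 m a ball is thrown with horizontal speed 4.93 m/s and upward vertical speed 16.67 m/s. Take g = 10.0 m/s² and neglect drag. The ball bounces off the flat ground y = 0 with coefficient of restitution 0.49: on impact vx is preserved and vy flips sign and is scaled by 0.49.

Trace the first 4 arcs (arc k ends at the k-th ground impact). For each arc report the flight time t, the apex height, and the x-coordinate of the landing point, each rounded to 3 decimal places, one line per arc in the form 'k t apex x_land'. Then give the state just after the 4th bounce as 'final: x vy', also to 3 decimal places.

1 3.567 18.054 17.586
2 1.862 4.335 26.767
3 0.912 1.041 31.266
4 0.447 0.250 33.470
final: 33.470 1.095

Arc 1: start y=4.160, vy=16.670 → t=3.567, apex=18.054, x_land=17.586, impact vy=-19.002
  bounce: vy ← 0.49·19.002 = 9.311
Arc 2: start y=0.000, vy=9.311 → t=1.862, apex=4.335, x_land=26.767, impact vy=-9.311
  bounce: vy ← 0.49·9.311 = 4.562
Arc 3: start y=0.000, vy=4.562 → t=0.912, apex=1.041, x_land=31.266, impact vy=-4.562
  bounce: vy ← 0.49·4.562 = 2.236
Arc 4: start y=0.000, vy=2.236 → t=0.447, apex=0.250, x_land=33.470, impact vy=-2.236
  bounce: vy ← 0.49·2.236 = 1.095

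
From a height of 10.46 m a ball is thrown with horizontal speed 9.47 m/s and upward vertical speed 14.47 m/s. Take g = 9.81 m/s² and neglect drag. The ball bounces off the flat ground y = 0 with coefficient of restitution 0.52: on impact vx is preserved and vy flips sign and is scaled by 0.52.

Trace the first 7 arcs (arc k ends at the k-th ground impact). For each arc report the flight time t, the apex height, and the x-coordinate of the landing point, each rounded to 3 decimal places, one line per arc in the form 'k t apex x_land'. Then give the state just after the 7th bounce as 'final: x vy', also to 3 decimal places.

1 3.551 21.132 33.625
2 2.159 5.714 54.067
3 1.122 1.545 64.697
4 0.584 0.418 70.225
5 0.304 0.113 73.099
6 0.158 0.031 74.594
7 0.082 0.008 75.371
final: 75.371 0.209

Arc 1: start y=10.460, vy=14.470 → t=3.551, apex=21.132, x_land=33.625, impact vy=-20.362
  bounce: vy ← 0.52·20.362 = 10.588
Arc 2: start y=0.000, vy=10.588 → t=2.159, apex=5.714, x_land=54.067, impact vy=-10.588
  bounce: vy ← 0.52·10.588 = 5.506
Arc 3: start y=0.000, vy=5.506 → t=1.122, apex=1.545, x_land=64.697, impact vy=-5.506
  bounce: vy ← 0.52·5.506 = 2.863
Arc 4: start y=0.000, vy=2.863 → t=0.584, apex=0.418, x_land=70.225, impact vy=-2.863
  bounce: vy ← 0.52·2.863 = 1.489
Arc 5: start y=0.000, vy=1.489 → t=0.304, apex=0.113, x_land=73.099, impact vy=-1.489
  bounce: vy ← 0.52·1.489 = 0.774
Arc 6: start y=0.000, vy=0.774 → t=0.158, apex=0.031, x_land=74.594, impact vy=-0.774
  bounce: vy ← 0.52·0.774 = 0.403
Arc 7: start y=0.000, vy=0.403 → t=0.082, apex=0.008, x_land=75.371, impact vy=-0.403
  bounce: vy ← 0.52·0.403 = 0.209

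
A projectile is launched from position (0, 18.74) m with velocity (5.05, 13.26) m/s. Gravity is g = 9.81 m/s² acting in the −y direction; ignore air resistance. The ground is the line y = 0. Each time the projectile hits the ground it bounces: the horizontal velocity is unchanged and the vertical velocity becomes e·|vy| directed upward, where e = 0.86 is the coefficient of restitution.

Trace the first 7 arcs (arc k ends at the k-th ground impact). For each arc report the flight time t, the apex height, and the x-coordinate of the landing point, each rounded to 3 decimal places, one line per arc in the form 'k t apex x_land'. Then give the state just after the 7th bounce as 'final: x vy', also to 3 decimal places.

Arc 1: start y=18.740, vy=13.260 → t=3.728, apex=27.702, x_land=18.827, impact vy=-23.313
  bounce: vy ← 0.86·23.313 = 20.049
Arc 2: start y=0.000, vy=20.049 → t=4.088, apex=20.488, x_land=39.469, impact vy=-20.049
  bounce: vy ← 0.86·20.049 = 17.242
Arc 3: start y=0.000, vy=17.242 → t=3.515, apex=15.153, x_land=57.221, impact vy=-17.242
  bounce: vy ← 0.86·17.242 = 14.829
Arc 4: start y=0.000, vy=14.829 → t=3.023, apex=11.207, x_land=72.488, impact vy=-14.829
  bounce: vy ← 0.86·14.829 = 12.753
Arc 5: start y=0.000, vy=12.753 → t=2.600, apex=8.289, x_land=85.618, impact vy=-12.753
  bounce: vy ← 0.86·12.753 = 10.967
Arc 6: start y=0.000, vy=10.967 → t=2.236, apex=6.130, x_land=96.909, impact vy=-10.967
  bounce: vy ← 0.86·10.967 = 9.432
Arc 7: start y=0.000, vy=9.432 → t=1.923, apex=4.534, x_land=106.620, impact vy=-9.432
  bounce: vy ← 0.86·9.432 = 8.111

1 3.728 27.702 18.827
2 4.088 20.488 39.469
3 3.515 15.153 57.221
4 3.023 11.207 72.488
5 2.600 8.289 85.618
6 2.236 6.130 96.909
7 1.923 4.534 106.620
final: 106.620 8.111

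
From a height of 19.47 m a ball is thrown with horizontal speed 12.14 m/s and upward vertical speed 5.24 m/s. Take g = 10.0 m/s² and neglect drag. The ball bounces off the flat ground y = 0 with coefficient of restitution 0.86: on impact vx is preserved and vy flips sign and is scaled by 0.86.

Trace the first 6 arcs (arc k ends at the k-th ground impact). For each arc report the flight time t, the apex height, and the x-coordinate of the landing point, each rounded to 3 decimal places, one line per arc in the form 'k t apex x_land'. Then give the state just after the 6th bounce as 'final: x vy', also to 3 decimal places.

1 2.566 20.843 31.148
2 3.512 15.415 73.780
3 3.020 11.401 110.444
4 2.597 8.432 141.975
5 2.234 6.237 169.092
6 1.921 4.613 192.412
final: 192.412 8.260

Arc 1: start y=19.470, vy=5.240 → t=2.566, apex=20.843, x_land=31.148, impact vy=-20.417
  bounce: vy ← 0.86·20.417 = 17.559
Arc 2: start y=0.000, vy=17.559 → t=3.512, apex=15.415, x_land=73.780, impact vy=-17.559
  bounce: vy ← 0.86·17.559 = 15.100
Arc 3: start y=0.000, vy=15.100 → t=3.020, apex=11.401, x_land=110.444, impact vy=-15.100
  bounce: vy ← 0.86·15.100 = 12.986
Arc 4: start y=0.000, vy=12.986 → t=2.597, apex=8.432, x_land=141.975, impact vy=-12.986
  bounce: vy ← 0.86·12.986 = 11.168
Arc 5: start y=0.000, vy=11.168 → t=2.234, apex=6.237, x_land=169.092, impact vy=-11.168
  bounce: vy ← 0.86·11.168 = 9.605
Arc 6: start y=0.000, vy=9.605 → t=1.921, apex=4.613, x_land=192.412, impact vy=-9.605
  bounce: vy ← 0.86·9.605 = 8.260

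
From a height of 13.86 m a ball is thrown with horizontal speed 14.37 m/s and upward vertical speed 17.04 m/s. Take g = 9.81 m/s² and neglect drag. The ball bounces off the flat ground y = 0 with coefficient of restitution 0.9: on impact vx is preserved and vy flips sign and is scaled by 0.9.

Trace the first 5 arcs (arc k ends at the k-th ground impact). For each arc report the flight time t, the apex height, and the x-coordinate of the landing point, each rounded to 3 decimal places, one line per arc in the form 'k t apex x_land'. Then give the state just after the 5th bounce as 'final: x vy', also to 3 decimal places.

1 4.154 28.659 59.696
2 4.351 23.214 122.219
3 3.916 18.803 178.490
4 3.524 15.231 229.134
5 3.172 12.337 274.714
final: 274.714 14.002

Arc 1: start y=13.860, vy=17.040 → t=4.154, apex=28.659, x_land=59.696, impact vy=-23.713
  bounce: vy ← 0.9·23.713 = 21.341
Arc 2: start y=0.000, vy=21.341 → t=4.351, apex=23.214, x_land=122.219, impact vy=-21.341
  bounce: vy ← 0.9·21.341 = 19.207
Arc 3: start y=0.000, vy=19.207 → t=3.916, apex=18.803, x_land=178.490, impact vy=-19.207
  bounce: vy ← 0.9·19.207 = 17.287
Arc 4: start y=0.000, vy=17.287 → t=3.524, apex=15.231, x_land=229.134, impact vy=-17.287
  bounce: vy ← 0.9·17.287 = 15.558
Arc 5: start y=0.000, vy=15.558 → t=3.172, apex=12.337, x_land=274.714, impact vy=-15.558
  bounce: vy ← 0.9·15.558 = 14.002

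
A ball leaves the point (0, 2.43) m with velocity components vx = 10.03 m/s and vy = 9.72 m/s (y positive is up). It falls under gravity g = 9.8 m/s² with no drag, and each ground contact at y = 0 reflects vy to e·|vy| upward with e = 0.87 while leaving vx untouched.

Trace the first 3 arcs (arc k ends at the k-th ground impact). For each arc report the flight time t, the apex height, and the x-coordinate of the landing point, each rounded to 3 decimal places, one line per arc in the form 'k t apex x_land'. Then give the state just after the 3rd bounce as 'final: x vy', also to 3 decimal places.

1 2.208 7.250 22.149
2 2.117 5.488 43.378
3 1.841 4.154 61.847
final: 61.847 7.850

Arc 1: start y=2.430, vy=9.720 → t=2.208, apex=7.250, x_land=22.149, impact vy=-11.921
  bounce: vy ← 0.87·11.921 = 10.371
Arc 2: start y=0.000, vy=10.371 → t=2.117, apex=5.488, x_land=43.378, impact vy=-10.371
  bounce: vy ← 0.87·10.371 = 9.023
Arc 3: start y=0.000, vy=9.023 → t=1.841, apex=4.154, x_land=61.847, impact vy=-9.023
  bounce: vy ← 0.87·9.023 = 7.850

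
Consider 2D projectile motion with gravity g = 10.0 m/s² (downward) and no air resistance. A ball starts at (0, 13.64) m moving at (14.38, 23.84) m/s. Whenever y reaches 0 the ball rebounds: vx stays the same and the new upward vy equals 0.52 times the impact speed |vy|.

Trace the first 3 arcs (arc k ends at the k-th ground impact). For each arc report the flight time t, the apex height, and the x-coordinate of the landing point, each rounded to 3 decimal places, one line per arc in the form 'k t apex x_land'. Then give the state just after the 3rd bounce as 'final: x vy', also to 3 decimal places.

Arc 1: start y=13.640, vy=23.840 → t=5.284, apex=42.057, x_land=75.988, impact vy=-29.003
  bounce: vy ← 0.52·29.003 = 15.081
Arc 2: start y=0.000, vy=15.081 → t=3.016, apex=11.372, x_land=119.361, impact vy=-15.081
  bounce: vy ← 0.52·15.081 = 7.842
Arc 3: start y=0.000, vy=7.842 → t=1.568, apex=3.075, x_land=141.916, impact vy=-7.842
  bounce: vy ← 0.52·7.842 = 4.078

1 5.284 42.057 75.988
2 3.016 11.372 119.361
3 1.568 3.075 141.916
final: 141.916 4.078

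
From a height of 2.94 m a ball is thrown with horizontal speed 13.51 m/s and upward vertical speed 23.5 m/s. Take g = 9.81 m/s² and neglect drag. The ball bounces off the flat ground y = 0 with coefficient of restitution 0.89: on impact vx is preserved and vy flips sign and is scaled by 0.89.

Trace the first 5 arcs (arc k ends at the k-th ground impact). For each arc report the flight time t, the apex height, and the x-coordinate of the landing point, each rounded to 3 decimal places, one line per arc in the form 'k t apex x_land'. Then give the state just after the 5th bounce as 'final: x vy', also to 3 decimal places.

Arc 1: start y=2.940, vy=23.500 → t=4.913, apex=31.087, x_land=66.375, impact vy=-24.697
  bounce: vy ← 0.89·24.697 = 21.980
Arc 2: start y=0.000, vy=21.980 → t=4.481, apex=24.624, x_land=126.916, impact vy=-21.980
  bounce: vy ← 0.89·21.980 = 19.562
Arc 3: start y=0.000, vy=19.562 → t=3.988, apex=19.505, x_land=180.797, impact vy=-19.562
  bounce: vy ← 0.89·19.562 = 17.410
Arc 4: start y=0.000, vy=17.410 → t=3.550, apex=15.450, x_land=228.751, impact vy=-17.410
  bounce: vy ← 0.89·17.410 = 15.495
Arc 5: start y=0.000, vy=15.495 → t=3.159, apex=12.238, x_land=271.431, impact vy=-15.495
  bounce: vy ← 0.89·15.495 = 13.791

1 4.913 31.087 66.375
2 4.481 24.624 126.916
3 3.988 19.505 180.797
4 3.550 15.450 228.751
5 3.159 12.238 271.431
final: 271.431 13.791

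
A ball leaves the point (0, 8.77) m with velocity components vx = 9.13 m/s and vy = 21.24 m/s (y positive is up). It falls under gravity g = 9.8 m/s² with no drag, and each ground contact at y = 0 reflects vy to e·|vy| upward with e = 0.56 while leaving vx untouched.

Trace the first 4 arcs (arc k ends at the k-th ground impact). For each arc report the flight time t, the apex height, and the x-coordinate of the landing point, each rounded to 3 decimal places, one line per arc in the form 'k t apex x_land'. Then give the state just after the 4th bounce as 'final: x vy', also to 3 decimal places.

Arc 1: start y=8.770, vy=21.240 → t=4.714, apex=31.787, x_land=43.042, impact vy=-24.961
  bounce: vy ← 0.56·24.961 = 13.978
Arc 2: start y=0.000, vy=13.978 → t=2.853, apex=9.968, x_land=69.087, impact vy=-13.978
  bounce: vy ← 0.56·13.978 = 7.828
Arc 3: start y=0.000, vy=7.828 → t=1.597, apex=3.126, x_land=83.671, impact vy=-7.828
  bounce: vy ← 0.56·7.828 = 4.383
Arc 4: start y=0.000, vy=4.383 → t=0.895, apex=0.980, x_land=91.839, impact vy=-4.383
  bounce: vy ← 0.56·4.383 = 2.455

1 4.714 31.787 43.042
2 2.853 9.968 69.087
3 1.597 3.126 83.671
4 0.895 0.980 91.839
final: 91.839 2.455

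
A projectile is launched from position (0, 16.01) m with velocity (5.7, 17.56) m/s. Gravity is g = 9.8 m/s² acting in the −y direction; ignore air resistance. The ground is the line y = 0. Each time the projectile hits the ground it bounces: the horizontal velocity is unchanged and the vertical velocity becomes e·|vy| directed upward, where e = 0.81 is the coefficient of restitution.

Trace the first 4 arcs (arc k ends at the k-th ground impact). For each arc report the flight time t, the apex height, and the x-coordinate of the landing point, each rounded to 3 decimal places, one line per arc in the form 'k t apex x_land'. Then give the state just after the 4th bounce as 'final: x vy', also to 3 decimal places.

Arc 1: start y=16.010, vy=17.560 → t=4.337, apex=31.742, x_land=24.721, impact vy=-24.943
  bounce: vy ← 0.81·24.943 = 20.204
Arc 2: start y=0.000, vy=20.204 → t=4.123, apex=20.826, x_land=48.223, impact vy=-20.204
  bounce: vy ← 0.81·20.204 = 16.365
Arc 3: start y=0.000, vy=16.365 → t=3.340, apex=13.664, x_land=67.260, impact vy=-16.365
  bounce: vy ← 0.81·16.365 = 13.256
Arc 4: start y=0.000, vy=13.256 → t=2.705, apex=8.965, x_land=82.680, impact vy=-13.256
  bounce: vy ← 0.81·13.256 = 10.737

1 4.337 31.742 24.721
2 4.123 20.826 48.223
3 3.340 13.664 67.260
4 2.705 8.965 82.680
final: 82.680 10.737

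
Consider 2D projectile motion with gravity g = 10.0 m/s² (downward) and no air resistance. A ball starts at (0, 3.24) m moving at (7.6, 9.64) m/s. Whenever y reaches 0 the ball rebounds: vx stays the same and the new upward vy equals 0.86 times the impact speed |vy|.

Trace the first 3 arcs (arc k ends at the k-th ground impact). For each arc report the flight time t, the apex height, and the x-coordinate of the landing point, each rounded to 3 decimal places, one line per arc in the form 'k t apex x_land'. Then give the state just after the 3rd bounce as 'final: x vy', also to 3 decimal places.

Arc 1: start y=3.240, vy=9.640 → t=2.220, apex=7.886, x_land=16.871, impact vy=-12.559
  bounce: vy ← 0.86·12.559 = 10.801
Arc 2: start y=0.000, vy=10.801 → t=2.160, apex=5.833, x_land=33.288, impact vy=-10.801
  bounce: vy ← 0.86·10.801 = 9.289
Arc 3: start y=0.000, vy=9.289 → t=1.858, apex=4.314, x_land=47.407, impact vy=-9.289
  bounce: vy ← 0.86·9.289 = 7.988

1 2.220 7.886 16.871
2 2.160 5.833 33.288
3 1.858 4.314 47.407
final: 47.407 7.988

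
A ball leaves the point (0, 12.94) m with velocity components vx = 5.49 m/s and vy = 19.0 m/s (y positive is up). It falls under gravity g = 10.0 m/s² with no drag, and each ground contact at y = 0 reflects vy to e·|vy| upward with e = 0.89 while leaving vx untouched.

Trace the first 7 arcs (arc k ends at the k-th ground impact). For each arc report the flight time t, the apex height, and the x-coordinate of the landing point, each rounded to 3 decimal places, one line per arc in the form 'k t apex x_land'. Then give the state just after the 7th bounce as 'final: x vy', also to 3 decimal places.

Arc 1: start y=12.940, vy=19.000 → t=4.390, apex=30.990, x_land=24.099, impact vy=-24.896
  bounce: vy ← 0.89·24.896 = 22.157
Arc 2: start y=0.000, vy=22.157 → t=4.431, apex=24.547, x_land=48.427, impact vy=-22.157
  bounce: vy ← 0.89·22.157 = 19.720
Arc 3: start y=0.000, vy=19.720 → t=3.944, apex=19.444, x_land=70.080, impact vy=-19.720
  bounce: vy ← 0.89·19.720 = 17.551
Arc 4: start y=0.000, vy=17.551 → t=3.510, apex=15.401, x_land=89.351, impact vy=-17.551
  bounce: vy ← 0.89·17.551 = 15.620
Arc 5: start y=0.000, vy=15.620 → t=3.124, apex=12.199, x_land=106.502, impact vy=-15.620
  bounce: vy ← 0.89·15.620 = 13.902
Arc 6: start y=0.000, vy=13.902 → t=2.780, apex=9.663, x_land=121.766, impact vy=-13.902
  bounce: vy ← 0.89·13.902 = 12.373
Arc 7: start y=0.000, vy=12.373 → t=2.475, apex=7.654, x_land=135.351, impact vy=-12.373
  bounce: vy ← 0.89·12.373 = 11.012

1 4.390 30.990 24.099
2 4.431 24.547 48.427
3 3.944 19.444 70.080
4 3.510 15.401 89.351
5 3.124 12.199 106.502
6 2.780 9.663 121.766
7 2.475 7.654 135.351
final: 135.351 11.012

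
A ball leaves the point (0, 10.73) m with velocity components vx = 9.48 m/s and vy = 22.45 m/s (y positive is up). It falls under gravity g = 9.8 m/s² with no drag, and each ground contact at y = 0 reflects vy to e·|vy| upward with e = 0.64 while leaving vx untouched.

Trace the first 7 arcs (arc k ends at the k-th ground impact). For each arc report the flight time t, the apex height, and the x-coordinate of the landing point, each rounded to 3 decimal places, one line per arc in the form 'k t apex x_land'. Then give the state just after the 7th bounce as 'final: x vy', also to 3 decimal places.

1 5.018 36.444 47.571
2 3.491 14.928 80.664
3 2.234 6.114 101.843
4 1.430 2.504 115.398
5 0.915 1.026 124.073
6 0.586 0.420 129.625
7 0.375 0.172 133.179
final: 133.179 1.175

Arc 1: start y=10.730, vy=22.450 → t=5.018, apex=36.444, x_land=47.571, impact vy=-26.727
  bounce: vy ← 0.64·26.727 = 17.105
Arc 2: start y=0.000, vy=17.105 → t=3.491, apex=14.928, x_land=80.664, impact vy=-17.105
  bounce: vy ← 0.64·17.105 = 10.947
Arc 3: start y=0.000, vy=10.947 → t=2.234, apex=6.114, x_land=101.843, impact vy=-10.947
  bounce: vy ← 0.64·10.947 = 7.006
Arc 4: start y=0.000, vy=7.006 → t=1.430, apex=2.504, x_land=115.398, impact vy=-7.006
  bounce: vy ← 0.64·7.006 = 4.484
Arc 5: start y=0.000, vy=4.484 → t=0.915, apex=1.026, x_land=124.073, impact vy=-4.484
  bounce: vy ← 0.64·4.484 = 2.870
Arc 6: start y=0.000, vy=2.870 → t=0.586, apex=0.420, x_land=129.625, impact vy=-2.870
  bounce: vy ← 0.64·2.870 = 1.837
Arc 7: start y=0.000, vy=1.837 → t=0.375, apex=0.172, x_land=133.179, impact vy=-1.837
  bounce: vy ← 0.64·1.837 = 1.175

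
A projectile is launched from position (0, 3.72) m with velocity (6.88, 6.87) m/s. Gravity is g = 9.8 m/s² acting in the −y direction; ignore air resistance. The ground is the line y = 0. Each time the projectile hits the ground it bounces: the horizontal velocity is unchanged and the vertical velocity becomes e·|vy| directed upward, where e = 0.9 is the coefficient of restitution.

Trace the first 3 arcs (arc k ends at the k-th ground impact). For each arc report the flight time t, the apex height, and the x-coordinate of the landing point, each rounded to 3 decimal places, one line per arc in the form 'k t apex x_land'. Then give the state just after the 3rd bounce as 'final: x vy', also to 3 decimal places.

1 1.819 6.128 12.517
2 2.013 4.964 26.366
3 1.812 4.021 38.830
final: 38.830 7.989

Arc 1: start y=3.720, vy=6.870 → t=1.819, apex=6.128, x_land=12.517, impact vy=-10.959
  bounce: vy ← 0.9·10.959 = 9.863
Arc 2: start y=0.000, vy=9.863 → t=2.013, apex=4.964, x_land=26.366, impact vy=-9.863
  bounce: vy ← 0.9·9.863 = 8.877
Arc 3: start y=0.000, vy=8.877 → t=1.812, apex=4.021, x_land=38.830, impact vy=-8.877
  bounce: vy ← 0.9·8.877 = 7.989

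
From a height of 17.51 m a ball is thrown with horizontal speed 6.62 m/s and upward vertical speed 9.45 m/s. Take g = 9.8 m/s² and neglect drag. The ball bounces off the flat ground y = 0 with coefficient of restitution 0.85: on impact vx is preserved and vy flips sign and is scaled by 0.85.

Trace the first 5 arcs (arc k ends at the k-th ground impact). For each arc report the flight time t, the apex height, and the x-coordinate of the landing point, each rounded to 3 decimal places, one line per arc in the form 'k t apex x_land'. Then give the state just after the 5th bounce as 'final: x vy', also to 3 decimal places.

Arc 1: start y=17.510, vy=9.450 → t=3.086, apex=22.066, x_land=20.432, impact vy=-20.797
  bounce: vy ← 0.85·20.797 = 17.677
Arc 2: start y=0.000, vy=17.677 → t=3.608, apex=15.943, x_land=44.314, impact vy=-17.677
  bounce: vy ← 0.85·17.677 = 15.026
Arc 3: start y=0.000, vy=15.026 → t=3.066, apex=11.519, x_land=64.614, impact vy=-15.026
  bounce: vy ← 0.85·15.026 = 12.772
Arc 4: start y=0.000, vy=12.772 → t=2.606, apex=8.322, x_land=81.869, impact vy=-12.772
  bounce: vy ← 0.85·12.772 = 10.856
Arc 5: start y=0.000, vy=10.856 → t=2.216, apex=6.013, x_land=96.535, impact vy=-10.856
  bounce: vy ← 0.85·10.856 = 9.228

1 3.086 22.066 20.432
2 3.608 15.943 44.314
3 3.066 11.519 64.614
4 2.606 8.322 81.869
5 2.216 6.013 96.535
final: 96.535 9.228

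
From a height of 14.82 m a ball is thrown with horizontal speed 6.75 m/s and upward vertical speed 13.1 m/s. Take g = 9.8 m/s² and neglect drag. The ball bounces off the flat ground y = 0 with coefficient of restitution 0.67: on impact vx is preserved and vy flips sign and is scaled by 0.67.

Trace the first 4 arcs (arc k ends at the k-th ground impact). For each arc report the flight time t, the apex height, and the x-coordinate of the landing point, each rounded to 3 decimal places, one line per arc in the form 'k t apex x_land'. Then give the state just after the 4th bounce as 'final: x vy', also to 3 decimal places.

Arc 1: start y=14.820, vy=13.100 → t=3.530, apex=23.576, x_land=23.829, impact vy=-21.496
  bounce: vy ← 0.67·21.496 = 14.402
Arc 2: start y=0.000, vy=14.402 → t=2.939, apex=10.583, x_land=43.669, impact vy=-14.402
  bounce: vy ← 0.67·14.402 = 9.650
Arc 3: start y=0.000, vy=9.650 → t=1.969, apex=4.751, x_land=56.962, impact vy=-9.650
  bounce: vy ← 0.67·9.650 = 6.465
Arc 4: start y=0.000, vy=6.465 → t=1.319, apex=2.133, x_land=65.868, impact vy=-6.465
  bounce: vy ← 0.67·6.465 = 4.332

1 3.530 23.576 23.829
2 2.939 10.583 43.669
3 1.969 4.751 56.962
4 1.319 2.133 65.868
final: 65.868 4.332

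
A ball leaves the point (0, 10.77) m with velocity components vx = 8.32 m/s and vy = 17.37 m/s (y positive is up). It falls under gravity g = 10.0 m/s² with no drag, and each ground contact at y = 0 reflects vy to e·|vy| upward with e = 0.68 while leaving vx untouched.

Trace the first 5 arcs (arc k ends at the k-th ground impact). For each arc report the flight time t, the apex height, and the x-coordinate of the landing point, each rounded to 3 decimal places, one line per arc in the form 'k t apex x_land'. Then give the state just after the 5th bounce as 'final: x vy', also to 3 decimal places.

1 4.011 25.856 33.372
2 3.093 11.956 59.103
3 2.103 5.528 76.600
4 1.430 2.556 88.498
5 0.972 1.182 96.588
final: 96.588 3.306

Arc 1: start y=10.770, vy=17.370 → t=4.011, apex=25.856, x_land=33.372, impact vy=-22.740
  bounce: vy ← 0.68·22.740 = 15.463
Arc 2: start y=0.000, vy=15.463 → t=3.093, apex=11.956, x_land=59.103, impact vy=-15.463
  bounce: vy ← 0.68·15.463 = 10.515
Arc 3: start y=0.000, vy=10.515 → t=2.103, apex=5.528, x_land=76.600, impact vy=-10.515
  bounce: vy ← 0.68·10.515 = 7.150
Arc 4: start y=0.000, vy=7.150 → t=1.430, apex=2.556, x_land=88.498, impact vy=-7.150
  bounce: vy ← 0.68·7.150 = 4.862
Arc 5: start y=0.000, vy=4.862 → t=0.972, apex=1.182, x_land=96.588, impact vy=-4.862
  bounce: vy ← 0.68·4.862 = 3.306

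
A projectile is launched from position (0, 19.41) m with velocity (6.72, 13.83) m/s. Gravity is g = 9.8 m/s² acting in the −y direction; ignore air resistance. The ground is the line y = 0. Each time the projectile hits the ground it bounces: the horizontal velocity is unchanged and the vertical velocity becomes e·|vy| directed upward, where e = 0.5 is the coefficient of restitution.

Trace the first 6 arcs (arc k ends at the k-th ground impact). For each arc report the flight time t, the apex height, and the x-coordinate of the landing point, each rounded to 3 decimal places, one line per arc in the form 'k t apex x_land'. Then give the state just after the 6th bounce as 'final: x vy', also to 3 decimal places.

Arc 1: start y=19.410, vy=13.830 → t=3.851, apex=29.169, x_land=25.879, impact vy=-23.910
  bounce: vy ← 0.5·23.910 = 11.955
Arc 2: start y=0.000, vy=11.955 → t=2.440, apex=7.292, x_land=42.275, impact vy=-11.955
  bounce: vy ← 0.5·11.955 = 5.978
Arc 3: start y=0.000, vy=5.978 → t=1.220, apex=1.823, x_land=50.473, impact vy=-5.978
  bounce: vy ← 0.5·5.978 = 2.989
Arc 4: start y=0.000, vy=2.989 → t=0.610, apex=0.456, x_land=54.572, impact vy=-2.989
  bounce: vy ← 0.5·2.989 = 1.494
Arc 5: start y=0.000, vy=1.494 → t=0.305, apex=0.114, x_land=56.621, impact vy=-1.494
  bounce: vy ← 0.5·1.494 = 0.747
Arc 6: start y=0.000, vy=0.747 → t=0.152, apex=0.028, x_land=57.646, impact vy=-0.747
  bounce: vy ← 0.5·0.747 = 0.374

1 3.851 29.169 25.879
2 2.440 7.292 42.275
3 1.220 1.823 50.473
4 0.610 0.456 54.572
5 0.305 0.114 56.621
6 0.152 0.028 57.646
final: 57.646 0.374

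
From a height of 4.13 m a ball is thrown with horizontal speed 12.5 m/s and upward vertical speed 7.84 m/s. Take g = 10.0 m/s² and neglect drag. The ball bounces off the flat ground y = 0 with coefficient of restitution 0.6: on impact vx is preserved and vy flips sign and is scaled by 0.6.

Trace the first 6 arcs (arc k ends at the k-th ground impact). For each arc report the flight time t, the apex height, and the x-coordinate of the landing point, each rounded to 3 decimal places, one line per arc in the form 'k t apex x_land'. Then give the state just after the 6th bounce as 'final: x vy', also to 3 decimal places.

Arc 1: start y=4.130, vy=7.840 → t=1.984, apex=7.203, x_land=24.803, impact vy=-12.003
  bounce: vy ← 0.6·12.003 = 7.202
Arc 2: start y=0.000, vy=7.202 → t=1.440, apex=2.593, x_land=42.808, impact vy=-7.202
  bounce: vy ← 0.6·7.202 = 4.321
Arc 3: start y=0.000, vy=4.321 → t=0.864, apex=0.934, x_land=53.610, impact vy=-4.321
  bounce: vy ← 0.6·4.321 = 2.593
Arc 4: start y=0.000, vy=2.593 → t=0.519, apex=0.336, x_land=60.091, impact vy=-2.593
  bounce: vy ← 0.6·2.593 = 1.556
Arc 5: start y=0.000, vy=1.556 → t=0.311, apex=0.121, x_land=63.980, impact vy=-1.556
  bounce: vy ← 0.6·1.556 = 0.933
Arc 6: start y=0.000, vy=0.933 → t=0.187, apex=0.044, x_land=66.314, impact vy=-0.933
  bounce: vy ← 0.6·0.933 = 0.560

1 1.984 7.203 24.803
2 1.440 2.593 42.808
3 0.864 0.934 53.610
4 0.519 0.336 60.091
5 0.311 0.121 63.980
6 0.187 0.044 66.314
final: 66.314 0.560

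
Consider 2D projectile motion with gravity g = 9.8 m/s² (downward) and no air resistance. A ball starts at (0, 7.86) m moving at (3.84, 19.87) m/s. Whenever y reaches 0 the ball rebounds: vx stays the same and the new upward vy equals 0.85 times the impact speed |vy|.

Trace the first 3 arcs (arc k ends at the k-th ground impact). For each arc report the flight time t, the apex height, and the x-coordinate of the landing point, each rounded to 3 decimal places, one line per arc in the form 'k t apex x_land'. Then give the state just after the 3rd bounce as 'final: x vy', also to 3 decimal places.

Arc 1: start y=7.860, vy=19.870 → t=4.418, apex=28.004, x_land=16.966, impact vy=-23.428
  bounce: vy ← 0.85·23.428 = 19.914
Arc 2: start y=0.000, vy=19.914 → t=4.064, apex=20.233, x_land=32.572, impact vy=-19.914
  bounce: vy ← 0.85·19.914 = 16.927
Arc 3: start y=0.000, vy=16.927 → t=3.454, apex=14.618, x_land=45.837, impact vy=-16.927
  bounce: vy ← 0.85·16.927 = 14.388

1 4.418 28.004 16.966
2 4.064 20.233 32.572
3 3.454 14.618 45.837
final: 45.837 14.388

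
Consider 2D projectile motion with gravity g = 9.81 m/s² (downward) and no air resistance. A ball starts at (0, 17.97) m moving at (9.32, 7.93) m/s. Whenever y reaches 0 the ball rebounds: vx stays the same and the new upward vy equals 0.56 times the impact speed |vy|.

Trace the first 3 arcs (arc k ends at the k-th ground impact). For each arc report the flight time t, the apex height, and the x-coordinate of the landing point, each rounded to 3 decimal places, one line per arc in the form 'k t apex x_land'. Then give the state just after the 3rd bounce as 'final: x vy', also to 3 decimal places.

Arc 1: start y=17.970, vy=7.930 → t=2.886, apex=21.175, x_land=26.899, impact vy=-20.383
  bounce: vy ← 0.56·20.383 = 11.414
Arc 2: start y=0.000, vy=11.414 → t=2.327, apex=6.641, x_land=48.587, impact vy=-11.414
  bounce: vy ← 0.56·11.414 = 6.392
Arc 3: start y=0.000, vy=6.392 → t=1.303, apex=2.082, x_land=60.732, impact vy=-6.392
  bounce: vy ← 0.56·6.392 = 3.580

1 2.886 21.175 26.899
2 2.327 6.641 48.587
3 1.303 2.082 60.732
final: 60.732 3.580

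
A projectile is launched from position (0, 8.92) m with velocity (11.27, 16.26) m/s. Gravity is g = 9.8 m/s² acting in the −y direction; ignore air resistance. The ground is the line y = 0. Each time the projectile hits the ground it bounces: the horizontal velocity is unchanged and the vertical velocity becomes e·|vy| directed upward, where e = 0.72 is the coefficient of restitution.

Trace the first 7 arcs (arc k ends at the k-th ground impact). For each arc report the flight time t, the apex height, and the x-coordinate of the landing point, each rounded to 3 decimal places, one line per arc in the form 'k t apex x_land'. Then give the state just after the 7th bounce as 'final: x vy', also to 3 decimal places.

Arc 1: start y=8.920, vy=16.260 → t=3.798, apex=22.409, x_land=42.800, impact vy=-20.958
  bounce: vy ← 0.72·20.958 = 15.089
Arc 2: start y=0.000, vy=15.089 → t=3.079, apex=11.617, x_land=77.506, impact vy=-15.089
  bounce: vy ← 0.72·15.089 = 10.864
Arc 3: start y=0.000, vy=10.864 → t=2.217, apex=6.022, x_land=102.494, impact vy=-10.864
  bounce: vy ← 0.72·10.864 = 7.822
Arc 4: start y=0.000, vy=7.822 → t=1.596, apex=3.122, x_land=120.486, impact vy=-7.822
  bounce: vy ← 0.72·7.822 = 5.632
Arc 5: start y=0.000, vy=5.632 → t=1.149, apex=1.618, x_land=133.439, impact vy=-5.632
  bounce: vy ← 0.72·5.632 = 4.055
Arc 6: start y=0.000, vy=4.055 → t=0.828, apex=0.839, x_land=142.766, impact vy=-4.055
  bounce: vy ← 0.72·4.055 = 2.920
Arc 7: start y=0.000, vy=2.920 → t=0.596, apex=0.435, x_land=149.481, impact vy=-2.920
  bounce: vy ← 0.72·2.920 = 2.102

1 3.798 22.409 42.800
2 3.079 11.617 77.506
3 2.217 6.022 102.494
4 1.596 3.122 120.486
5 1.149 1.618 133.439
6 0.828 0.839 142.766
7 0.596 0.435 149.481
final: 149.481 2.102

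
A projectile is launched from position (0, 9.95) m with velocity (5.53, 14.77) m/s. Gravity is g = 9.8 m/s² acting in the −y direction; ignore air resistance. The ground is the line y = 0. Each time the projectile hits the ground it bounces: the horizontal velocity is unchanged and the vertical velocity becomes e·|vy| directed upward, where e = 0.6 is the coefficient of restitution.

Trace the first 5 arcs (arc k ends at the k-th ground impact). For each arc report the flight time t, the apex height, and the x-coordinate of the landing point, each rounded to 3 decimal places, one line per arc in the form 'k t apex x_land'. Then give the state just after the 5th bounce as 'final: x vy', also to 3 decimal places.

1 3.581 21.080 19.805
2 2.489 7.589 33.569
3 1.493 2.732 41.827
4 0.896 0.984 46.782
5 0.538 0.354 49.755
final: 49.755 1.581

Arc 1: start y=9.950, vy=14.770 → t=3.581, apex=21.080, x_land=19.805, impact vy=-20.327
  bounce: vy ← 0.6·20.327 = 12.196
Arc 2: start y=0.000, vy=12.196 → t=2.489, apex=7.589, x_land=33.569, impact vy=-12.196
  bounce: vy ← 0.6·12.196 = 7.318
Arc 3: start y=0.000, vy=7.318 → t=1.493, apex=2.732, x_land=41.827, impact vy=-7.318
  bounce: vy ← 0.6·7.318 = 4.391
Arc 4: start y=0.000, vy=4.391 → t=0.896, apex=0.984, x_land=46.782, impact vy=-4.391
  bounce: vy ← 0.6·4.391 = 2.634
Arc 5: start y=0.000, vy=2.634 → t=0.538, apex=0.354, x_land=49.755, impact vy=-2.634
  bounce: vy ← 0.6·2.634 = 1.581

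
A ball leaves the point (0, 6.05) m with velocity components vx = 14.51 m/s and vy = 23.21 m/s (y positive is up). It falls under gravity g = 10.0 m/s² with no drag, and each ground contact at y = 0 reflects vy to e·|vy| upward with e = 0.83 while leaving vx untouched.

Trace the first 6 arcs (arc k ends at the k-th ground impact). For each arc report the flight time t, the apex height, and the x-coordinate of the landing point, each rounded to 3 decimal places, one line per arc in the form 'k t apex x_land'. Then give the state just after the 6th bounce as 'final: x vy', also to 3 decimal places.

Arc 1: start y=6.050, vy=23.210 → t=4.889, apex=32.985, x_land=70.946, impact vy=-25.685
  bounce: vy ← 0.83·25.685 = 21.318
Arc 2: start y=0.000, vy=21.318 → t=4.264, apex=22.724, x_land=132.812, impact vy=-21.318
  bounce: vy ← 0.83·21.318 = 17.694
Arc 3: start y=0.000, vy=17.694 → t=3.539, apex=15.654, x_land=184.160, impact vy=-17.694
  bounce: vy ← 0.83·17.694 = 14.686
Arc 4: start y=0.000, vy=14.686 → t=2.937, apex=10.784, x_land=226.780, impact vy=-14.686
  bounce: vy ← 0.83·14.686 = 12.190
Arc 5: start y=0.000, vy=12.190 → t=2.438, apex=7.429, x_land=262.154, impact vy=-12.190
  bounce: vy ← 0.83·12.190 = 10.117
Arc 6: start y=0.000, vy=10.117 → t=2.023, apex=5.118, x_land=291.514, impact vy=-10.117
  bounce: vy ← 0.83·10.117 = 8.397

1 4.889 32.985 70.946
2 4.264 22.724 132.812
3 3.539 15.654 184.160
4 2.937 10.784 226.780
5 2.438 7.429 262.154
6 2.023 5.118 291.514
final: 291.514 8.397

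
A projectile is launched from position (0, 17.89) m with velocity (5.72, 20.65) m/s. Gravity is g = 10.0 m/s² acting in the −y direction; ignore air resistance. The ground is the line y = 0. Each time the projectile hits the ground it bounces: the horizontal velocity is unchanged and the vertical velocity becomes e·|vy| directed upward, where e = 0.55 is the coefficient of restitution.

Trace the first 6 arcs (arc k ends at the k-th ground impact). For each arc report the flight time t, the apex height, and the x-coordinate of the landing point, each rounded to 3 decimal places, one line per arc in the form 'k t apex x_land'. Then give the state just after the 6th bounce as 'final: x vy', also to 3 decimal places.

Arc 1: start y=17.890, vy=20.650 → t=4.865, apex=39.211, x_land=27.830, impact vy=-28.004
  bounce: vy ← 0.55·28.004 = 15.402
Arc 2: start y=0.000, vy=15.402 → t=3.080, apex=11.861, x_land=45.450, impact vy=-15.402
  bounce: vy ← 0.55·15.402 = 8.471
Arc 3: start y=0.000, vy=8.471 → t=1.694, apex=3.588, x_land=55.141, impact vy=-8.471
  bounce: vy ← 0.55·8.471 = 4.659
Arc 4: start y=0.000, vy=4.659 → t=0.932, apex=1.085, x_land=60.471, impact vy=-4.659
  bounce: vy ← 0.55·4.659 = 2.563
Arc 5: start y=0.000, vy=2.563 → t=0.513, apex=0.328, x_land=63.403, impact vy=-2.563
  bounce: vy ← 0.55·2.563 = 1.409
Arc 6: start y=0.000, vy=1.409 → t=0.282, apex=0.099, x_land=65.015, impact vy=-1.409
  bounce: vy ← 0.55·1.409 = 0.775

1 4.865 39.211 27.830
2 3.080 11.861 45.450
3 1.694 3.588 55.141
4 0.932 1.085 60.471
5 0.513 0.328 63.403
6 0.282 0.099 65.015
final: 65.015 0.775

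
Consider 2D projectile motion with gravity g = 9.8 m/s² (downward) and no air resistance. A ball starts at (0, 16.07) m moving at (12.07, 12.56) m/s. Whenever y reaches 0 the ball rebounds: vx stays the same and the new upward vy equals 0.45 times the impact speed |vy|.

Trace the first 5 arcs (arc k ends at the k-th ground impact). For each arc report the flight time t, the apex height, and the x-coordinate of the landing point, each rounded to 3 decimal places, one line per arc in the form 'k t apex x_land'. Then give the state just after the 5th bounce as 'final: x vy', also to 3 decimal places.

Arc 1: start y=16.070, vy=12.560 → t=3.500, apex=24.119, x_land=42.248, impact vy=-21.742
  bounce: vy ← 0.45·21.742 = 9.784
Arc 2: start y=0.000, vy=9.784 → t=1.997, apex=4.884, x_land=66.348, impact vy=-9.784
  bounce: vy ← 0.45·9.784 = 4.403
Arc 3: start y=0.000, vy=4.403 → t=0.899, apex=0.989, x_land=77.194, impact vy=-4.403
  bounce: vy ← 0.45·4.403 = 1.981
Arc 4: start y=0.000, vy=1.981 → t=0.404, apex=0.200, x_land=82.074, impact vy=-1.981
  bounce: vy ← 0.45·1.981 = 0.892
Arc 5: start y=0.000, vy=0.892 → t=0.182, apex=0.041, x_land=84.270, impact vy=-0.892
  bounce: vy ← 0.45·0.892 = 0.401

1 3.500 24.119 42.248
2 1.997 4.884 66.348
3 0.899 0.989 77.194
4 0.404 0.200 82.074
5 0.182 0.041 84.270
final: 84.270 0.401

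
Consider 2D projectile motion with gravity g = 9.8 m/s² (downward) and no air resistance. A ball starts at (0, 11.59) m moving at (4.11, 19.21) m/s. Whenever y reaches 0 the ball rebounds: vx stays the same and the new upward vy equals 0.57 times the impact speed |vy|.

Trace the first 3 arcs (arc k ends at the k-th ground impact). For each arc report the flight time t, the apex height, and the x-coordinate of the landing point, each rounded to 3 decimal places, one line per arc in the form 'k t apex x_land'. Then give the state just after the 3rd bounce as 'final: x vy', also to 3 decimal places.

Arc 1: start y=11.590, vy=19.210 → t=4.452, apex=30.418, x_land=18.297, impact vy=-24.417
  bounce: vy ← 0.57·24.417 = 13.918
Arc 2: start y=0.000, vy=13.918 → t=2.840, apex=9.883, x_land=29.970, impact vy=-13.918
  bounce: vy ← 0.57·13.918 = 7.933
Arc 3: start y=0.000, vy=7.933 → t=1.619, apex=3.211, x_land=36.624, impact vy=-7.933
  bounce: vy ← 0.57·7.933 = 4.522

1 4.452 30.418 18.297
2 2.840 9.883 29.970
3 1.619 3.211 36.624
final: 36.624 4.522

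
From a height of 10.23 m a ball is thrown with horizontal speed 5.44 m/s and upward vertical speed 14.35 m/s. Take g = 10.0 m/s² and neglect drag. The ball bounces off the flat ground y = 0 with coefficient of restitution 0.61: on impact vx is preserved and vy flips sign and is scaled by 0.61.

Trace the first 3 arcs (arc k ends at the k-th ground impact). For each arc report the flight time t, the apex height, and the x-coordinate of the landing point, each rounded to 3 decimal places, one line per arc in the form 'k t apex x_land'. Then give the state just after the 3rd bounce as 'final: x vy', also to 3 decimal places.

1 3.461 20.526 18.829
2 2.472 7.638 32.276
3 1.508 2.842 40.478
final: 40.478 4.599

Arc 1: start y=10.230, vy=14.350 → t=3.461, apex=20.526, x_land=18.829, impact vy=-20.261
  bounce: vy ← 0.61·20.261 = 12.359
Arc 2: start y=0.000, vy=12.359 → t=2.472, apex=7.638, x_land=32.276, impact vy=-12.359
  bounce: vy ← 0.61·12.359 = 7.539
Arc 3: start y=0.000, vy=7.539 → t=1.508, apex=2.842, x_land=40.478, impact vy=-7.539
  bounce: vy ← 0.61·7.539 = 4.599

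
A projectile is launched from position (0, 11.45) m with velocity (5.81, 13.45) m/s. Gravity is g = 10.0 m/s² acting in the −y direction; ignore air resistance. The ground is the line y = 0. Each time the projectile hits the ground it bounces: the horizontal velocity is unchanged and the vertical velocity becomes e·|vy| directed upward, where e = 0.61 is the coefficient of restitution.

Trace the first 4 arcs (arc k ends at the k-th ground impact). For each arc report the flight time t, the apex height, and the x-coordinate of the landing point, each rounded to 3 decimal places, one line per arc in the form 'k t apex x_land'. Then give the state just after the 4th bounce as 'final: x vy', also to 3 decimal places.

Arc 1: start y=11.450, vy=13.450 → t=3.370, apex=20.495, x_land=19.577, impact vy=-20.246
  bounce: vy ← 0.61·20.246 = 12.350
Arc 2: start y=0.000, vy=12.350 → t=2.470, apex=7.626, x_land=33.928, impact vy=-12.350
  bounce: vy ← 0.61·12.350 = 7.534
Arc 3: start y=0.000, vy=7.534 → t=1.507, apex=2.838, x_land=42.682, impact vy=-7.534
  bounce: vy ← 0.61·7.534 = 4.595
Arc 4: start y=0.000, vy=4.595 → t=0.919, apex=1.056, x_land=48.022, impact vy=-4.595
  bounce: vy ← 0.61·4.595 = 2.803

1 3.370 20.495 19.577
2 2.470 7.626 33.928
3 1.507 2.838 42.682
4 0.919 1.056 48.022
final: 48.022 2.803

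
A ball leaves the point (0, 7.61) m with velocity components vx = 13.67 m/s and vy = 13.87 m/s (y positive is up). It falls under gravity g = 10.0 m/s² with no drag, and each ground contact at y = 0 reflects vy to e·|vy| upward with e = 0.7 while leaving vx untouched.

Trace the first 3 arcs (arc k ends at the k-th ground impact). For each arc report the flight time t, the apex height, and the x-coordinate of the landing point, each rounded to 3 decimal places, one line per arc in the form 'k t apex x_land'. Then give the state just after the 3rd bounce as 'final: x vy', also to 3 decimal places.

Arc 1: start y=7.610, vy=13.870 → t=3.243, apex=17.229, x_land=44.336, impact vy=-18.563
  bounce: vy ← 0.7·18.563 = 12.994
Arc 2: start y=0.000, vy=12.994 → t=2.599, apex=8.442, x_land=79.861, impact vy=-12.994
  bounce: vy ← 0.7·12.994 = 9.096
Arc 3: start y=0.000, vy=9.096 → t=1.819, apex=4.137, x_land=104.729, impact vy=-9.096
  bounce: vy ← 0.7·9.096 = 6.367

1 3.243 17.229 44.336
2 2.599 8.442 79.861
3 1.819 4.137 104.729
final: 104.729 6.367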